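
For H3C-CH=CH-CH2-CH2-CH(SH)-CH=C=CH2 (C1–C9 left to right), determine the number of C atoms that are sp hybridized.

1

C1: sp3
C2: sp2
C3: sp2
C4: sp3
C5: sp3
C6: sp3
C7: sp2
C8: sp ✓
C9: sp2
C8 → 1 sp carbon.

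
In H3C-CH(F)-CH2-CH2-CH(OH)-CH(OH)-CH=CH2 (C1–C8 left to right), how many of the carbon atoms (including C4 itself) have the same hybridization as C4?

6

C4 is sp3 (only σ bonds).
C1: sp3 ✓
C2: sp3 ✓
C3: sp3 ✓
C4: sp3 ✓
C5: sp3 ✓
C6: sp3 ✓
C7: sp2
C8: sp2
6 carbons are sp3.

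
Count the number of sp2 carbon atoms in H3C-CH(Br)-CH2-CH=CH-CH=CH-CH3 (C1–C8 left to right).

4

C1: sp3
C2: sp3
C3: sp3
C4: sp2 ✓
C5: sp2 ✓
C6: sp2 ✓
C7: sp2 ✓
C8: sp3
C4, C5, C6, C7 → 4 sp2 carbons.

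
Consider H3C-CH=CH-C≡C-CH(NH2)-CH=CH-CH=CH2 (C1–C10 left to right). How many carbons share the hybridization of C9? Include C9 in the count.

C9 is sp2 (one π bond).
C1: sp3
C2: sp2 ✓
C3: sp2 ✓
C4: sp
C5: sp
C6: sp3
C7: sp2 ✓
C8: sp2 ✓
C9: sp2 ✓
C10: sp2 ✓
6 carbons are sp2.

6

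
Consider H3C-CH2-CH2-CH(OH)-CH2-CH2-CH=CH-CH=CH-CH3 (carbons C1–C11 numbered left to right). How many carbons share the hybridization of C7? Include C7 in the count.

4

C7 is sp2 (one π bond).
C1: sp3
C2: sp3
C3: sp3
C4: sp3
C5: sp3
C6: sp3
C7: sp2 ✓
C8: sp2 ✓
C9: sp2 ✓
C10: sp2 ✓
C11: sp3
4 carbons are sp2.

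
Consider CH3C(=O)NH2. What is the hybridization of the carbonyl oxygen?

The carbonyl oxygen has 1 σ bond and 2 lone pairs, plus one π bond: steric number 3 → sp2.

sp2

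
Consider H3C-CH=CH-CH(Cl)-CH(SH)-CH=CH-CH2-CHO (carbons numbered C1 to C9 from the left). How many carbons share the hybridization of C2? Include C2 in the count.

C2 is sp2 (one π bond).
C1: sp3
C2: sp2 ✓
C3: sp2 ✓
C4: sp3
C5: sp3
C6: sp2 ✓
C7: sp2 ✓
C8: sp3
C9: sp2 ✓
5 carbons are sp2.

5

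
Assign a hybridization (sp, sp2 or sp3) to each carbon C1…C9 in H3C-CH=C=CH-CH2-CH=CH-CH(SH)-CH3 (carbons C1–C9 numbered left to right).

C1 has 4 σ bonds: steric number 4 → sp3.
C2: 3 σ bonds, plus one π bond — 3 electron domains, sp2.
C3 is sp: 2 σ bonds, plus two π bonds, 2 electron-density regions.
C4 is sp2: 3 σ bonds, plus one π bond, 3 electron-density regions.
C5 has 4 σ bonds: steric number 4 → sp3.
C6 — 3 σ bonds, plus one π bond. Steric number 3, so sp2.
C7: 3 σ bonds, plus one π bond — 3 electron domains, sp2.
C8: 4 σ bonds; 4 regions of electron density → sp3.
C9 is sp3: 4 σ bonds, 4 electron-density regions.

C1 sp3, C2 sp2, C3 sp, C4 sp2, C5 sp3, C6 sp2, C7 sp2, C8 sp3, C9 sp3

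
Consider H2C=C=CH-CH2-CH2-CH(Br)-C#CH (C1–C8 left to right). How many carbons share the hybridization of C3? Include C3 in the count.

C3 is sp2 (one π bond).
C1: sp2 ✓
C2: sp
C3: sp2 ✓
C4: sp3
C5: sp3
C6: sp3
C7: sp
C8: sp
2 carbons are sp2.

2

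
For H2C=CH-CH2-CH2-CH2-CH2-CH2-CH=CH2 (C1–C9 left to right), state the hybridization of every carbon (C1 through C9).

C1 carries 3 σ bonds, plus one π bond, giving a steric number of 3, so it is sp2.
C2 is sp2: 3 σ bonds, plus one π bond, 3 electron-density regions.
C3 is sp3: 4 σ bonds, 4 electron-density regions.
C4 has 4 σ bonds: steric number 4 → sp3.
C5: 4 σ bonds; 4 regions of electron density → sp3.
C6 has 4 σ bonds: steric number 4 → sp3.
C7 has 4 σ bonds: steric number 4 → sp3.
C8 (3 σ bonds, plus one π bond) has steric number 3: sp2.
C9 has 3 σ bonds, plus one π bond: steric number 3 → sp2.

C1 sp2, C2 sp2, C3 sp3, C4 sp3, C5 sp3, C6 sp3, C7 sp3, C8 sp2, C9 sp2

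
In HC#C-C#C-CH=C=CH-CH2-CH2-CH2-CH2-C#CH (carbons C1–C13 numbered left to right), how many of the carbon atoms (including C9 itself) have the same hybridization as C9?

4

C9 is sp3 (only σ bonds).
C1: sp
C2: sp
C3: sp
C4: sp
C5: sp2
C6: sp
C7: sp2
C8: sp3 ✓
C9: sp3 ✓
C10: sp3 ✓
C11: sp3 ✓
C12: sp
C13: sp
4 carbons are sp3.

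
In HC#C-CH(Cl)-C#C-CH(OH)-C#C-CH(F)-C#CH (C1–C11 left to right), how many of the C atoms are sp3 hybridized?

C1: sp
C2: sp
C3: sp3 ✓
C4: sp
C5: sp
C6: sp3 ✓
C7: sp
C8: sp
C9: sp3 ✓
C10: sp
C11: sp
C3, C6, C9 → 3 sp3 carbons.

3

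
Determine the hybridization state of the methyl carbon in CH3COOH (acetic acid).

sp³

The methyl carbon — 4 σ bonds. Steric number 4, so sp3.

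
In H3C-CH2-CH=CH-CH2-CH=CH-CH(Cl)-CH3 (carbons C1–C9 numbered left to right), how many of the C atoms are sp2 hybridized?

4

C1: sp3
C2: sp3
C3: sp2 ✓
C4: sp2 ✓
C5: sp3
C6: sp2 ✓
C7: sp2 ✓
C8: sp3
C9: sp3
C3, C4, C6, C7 → 4 sp2 carbons.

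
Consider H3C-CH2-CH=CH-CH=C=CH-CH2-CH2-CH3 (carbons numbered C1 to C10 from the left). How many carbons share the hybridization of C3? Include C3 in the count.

C3 is sp2 (one π bond).
C1: sp3
C2: sp3
C3: sp2 ✓
C4: sp2 ✓
C5: sp2 ✓
C6: sp
C7: sp2 ✓
C8: sp3
C9: sp3
C10: sp3
4 carbons are sp2.

4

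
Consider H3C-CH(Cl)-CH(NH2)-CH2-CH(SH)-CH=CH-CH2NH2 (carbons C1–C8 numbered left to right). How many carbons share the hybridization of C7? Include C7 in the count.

C7 is sp2 (one π bond).
C1: sp3
C2: sp3
C3: sp3
C4: sp3
C5: sp3
C6: sp2 ✓
C7: sp2 ✓
C8: sp3
2 carbons are sp2.

2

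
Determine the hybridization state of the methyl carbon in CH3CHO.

sp³

The methyl carbon (4 σ bonds) has steric number 4: sp3.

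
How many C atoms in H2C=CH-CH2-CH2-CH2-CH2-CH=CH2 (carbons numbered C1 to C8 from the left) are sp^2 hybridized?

4

C1: sp2 ✓
C2: sp2 ✓
C3: sp3
C4: sp3
C5: sp3
C6: sp3
C7: sp2 ✓
C8: sp2 ✓
C1, C2, C7, C8 → 4 sp2 carbons.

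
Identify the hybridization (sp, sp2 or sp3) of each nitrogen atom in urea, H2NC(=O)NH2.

sp^2

Both N lone pairs are conjugated with the C=O; planar sp2.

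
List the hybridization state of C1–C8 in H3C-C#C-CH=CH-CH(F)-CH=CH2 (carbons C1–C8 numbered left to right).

C1 sp3, C2 sp, C3 sp, C4 sp2, C5 sp2, C6 sp3, C7 sp2, C8 sp2

C1: 4 σ bonds — 4 electron domains, sp3.
C2 — 2 σ bonds, plus two π bonds. Steric number 2, so sp.
C3 is sp: 2 σ bonds, plus two π bonds, 2 electron-density regions.
C4: 3 σ bonds, plus one π bond; 3 regions of electron density → sp2.
C5 carries 3 σ bonds, plus one π bond, giving a steric number of 3, so it is sp2.
C6: 4 σ bonds — 4 electron domains, sp3.
C7 has 3 σ bonds, plus one π bond: steric number 3 → sp2.
C8 has 3 σ bonds, plus one π bond: steric number 3 → sp2.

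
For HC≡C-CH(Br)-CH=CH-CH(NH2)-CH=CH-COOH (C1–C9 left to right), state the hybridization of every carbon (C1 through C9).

C1 sp, C2 sp, C3 sp3, C4 sp2, C5 sp2, C6 sp3, C7 sp2, C8 sp2, C9 sp2

C1 (2 σ bonds, plus two π bonds) has steric number 2: sp.
C2: 2 σ bonds, plus two π bonds — 2 electron domains, sp.
C3: 4 σ bonds — 4 electron domains, sp3.
C4 is sp2: 3 σ bonds, plus one π bond, 3 electron-density regions.
C5 is sp2: 3 σ bonds, plus one π bond, 3 electron-density regions.
C6 has 4 σ bonds: steric number 4 → sp3.
C7 has 3 σ bonds, plus one π bond: steric number 3 → sp2.
C8 carries 3 σ bonds, plus one π bond, giving a steric number of 3, so it is sp2.
C9 has 3 σ bonds, plus one π bond: steric number 3 → sp2.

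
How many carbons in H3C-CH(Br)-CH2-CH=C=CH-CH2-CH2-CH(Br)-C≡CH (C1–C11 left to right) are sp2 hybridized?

2

C1: sp3
C2: sp3
C3: sp3
C4: sp2 ✓
C5: sp
C6: sp2 ✓
C7: sp3
C8: sp3
C9: sp3
C10: sp
C11: sp
C4, C6 → 2 sp2 carbons.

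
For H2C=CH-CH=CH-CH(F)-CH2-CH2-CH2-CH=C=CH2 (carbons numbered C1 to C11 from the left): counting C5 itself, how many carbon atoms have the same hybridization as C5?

4

C5 is sp3 (only σ bonds).
C1: sp2
C2: sp2
C3: sp2
C4: sp2
C5: sp3 ✓
C6: sp3 ✓
C7: sp3 ✓
C8: sp3 ✓
C9: sp2
C10: sp
C11: sp2
4 carbons are sp3.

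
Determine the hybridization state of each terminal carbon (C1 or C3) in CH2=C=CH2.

Each terminal carbon (C1 or C3) — 3 σ bonds, plus one π bond. Steric number 3, so sp2.

sp2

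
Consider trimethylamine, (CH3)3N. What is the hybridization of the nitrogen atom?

The nitrogen atom has 3 σ bonds and 1 lone pair: steric number 4 → sp3.

sp³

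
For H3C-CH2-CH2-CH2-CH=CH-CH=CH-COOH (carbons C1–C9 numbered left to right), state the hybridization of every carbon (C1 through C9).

C1 has 4 σ bonds: steric number 4 → sp3.
C2 is sp3: 4 σ bonds, 4 electron-density regions.
C3 — 4 σ bonds. Steric number 4, so sp3.
C4 carries 4 σ bonds, giving a steric number of 4, so it is sp3.
C5 has 3 σ bonds, plus one π bond: steric number 3 → sp2.
C6 (3 σ bonds, plus one π bond) has steric number 3: sp2.
C7 (3 σ bonds, plus one π bond) has steric number 3: sp2.
C8 — 3 σ bonds, plus one π bond. Steric number 3, so sp2.
C9: 3 σ bonds, plus one π bond — 3 electron domains, sp2.

C1 sp3, C2 sp3, C3 sp3, C4 sp3, C5 sp2, C6 sp2, C7 sp2, C8 sp2, C9 sp2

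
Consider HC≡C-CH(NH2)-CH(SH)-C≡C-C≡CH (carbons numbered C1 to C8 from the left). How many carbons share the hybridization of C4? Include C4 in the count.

C4 is sp3 (only σ bonds).
C1: sp
C2: sp
C3: sp3 ✓
C4: sp3 ✓
C5: sp
C6: sp
C7: sp
C8: sp
2 carbons are sp3.

2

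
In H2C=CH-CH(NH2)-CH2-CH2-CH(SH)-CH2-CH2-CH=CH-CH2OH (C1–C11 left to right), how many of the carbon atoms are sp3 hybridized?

7

C1: sp2
C2: sp2
C3: sp3 ✓
C4: sp3 ✓
C5: sp3 ✓
C6: sp3 ✓
C7: sp3 ✓
C8: sp3 ✓
C9: sp2
C10: sp2
C11: sp3 ✓
C3, C4, C5, C6, C7, C8, C11 → 7 sp3 carbons.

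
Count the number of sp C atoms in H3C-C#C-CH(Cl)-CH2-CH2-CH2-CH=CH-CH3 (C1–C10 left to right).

C1: sp3
C2: sp ✓
C3: sp ✓
C4: sp3
C5: sp3
C6: sp3
C7: sp3
C8: sp2
C9: sp2
C10: sp3
C2, C3 → 2 sp carbons.

2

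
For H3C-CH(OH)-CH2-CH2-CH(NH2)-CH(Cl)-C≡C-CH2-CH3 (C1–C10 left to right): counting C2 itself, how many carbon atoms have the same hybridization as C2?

8

C2 is sp3 (only σ bonds).
C1: sp3 ✓
C2: sp3 ✓
C3: sp3 ✓
C4: sp3 ✓
C5: sp3 ✓
C6: sp3 ✓
C7: sp
C8: sp
C9: sp3 ✓
C10: sp3 ✓
8 carbons are sp3.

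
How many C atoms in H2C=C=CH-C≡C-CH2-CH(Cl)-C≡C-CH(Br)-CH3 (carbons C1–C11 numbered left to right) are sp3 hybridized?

4

C1: sp2
C2: sp
C3: sp2
C4: sp
C5: sp
C6: sp3 ✓
C7: sp3 ✓
C8: sp
C9: sp
C10: sp3 ✓
C11: sp3 ✓
C6, C7, C10, C11 → 4 sp3 carbons.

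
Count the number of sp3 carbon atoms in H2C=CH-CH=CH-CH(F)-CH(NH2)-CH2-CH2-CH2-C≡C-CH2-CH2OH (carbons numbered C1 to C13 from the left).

7

C1: sp2
C2: sp2
C3: sp2
C4: sp2
C5: sp3 ✓
C6: sp3 ✓
C7: sp3 ✓
C8: sp3 ✓
C9: sp3 ✓
C10: sp
C11: sp
C12: sp3 ✓
C13: sp3 ✓
C5, C6, C7, C8, C9, C12, C13 → 7 sp3 carbons.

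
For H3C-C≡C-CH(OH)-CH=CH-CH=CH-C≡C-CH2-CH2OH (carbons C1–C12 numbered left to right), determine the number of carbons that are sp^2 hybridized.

C1: sp3
C2: sp
C3: sp
C4: sp3
C5: sp2 ✓
C6: sp2 ✓
C7: sp2 ✓
C8: sp2 ✓
C9: sp
C10: sp
C11: sp3
C12: sp3
C5, C6, C7, C8 → 4 sp2 carbons.

4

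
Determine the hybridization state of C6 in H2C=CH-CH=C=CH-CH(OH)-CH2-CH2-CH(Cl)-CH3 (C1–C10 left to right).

C6 (4 σ bonds) has steric number 4: sp3.

sp3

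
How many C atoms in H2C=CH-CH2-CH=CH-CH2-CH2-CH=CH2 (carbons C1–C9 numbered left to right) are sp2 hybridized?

C1: sp2 ✓
C2: sp2 ✓
C3: sp3
C4: sp2 ✓
C5: sp2 ✓
C6: sp3
C7: sp3
C8: sp2 ✓
C9: sp2 ✓
C1, C2, C4, C5, C8, C9 → 6 sp2 carbons.

6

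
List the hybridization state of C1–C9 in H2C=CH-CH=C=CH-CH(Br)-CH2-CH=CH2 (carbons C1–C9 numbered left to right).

C1: 3 σ bonds, plus one π bond — 3 electron domains, sp2.
C2: 3 σ bonds, plus one π bond; 3 regions of electron density → sp2.
C3: 3 σ bonds, plus one π bond — 3 electron domains, sp2.
C4 — 2 σ bonds, plus two π bonds. Steric number 2, so sp.
C5 — 3 σ bonds, plus one π bond. Steric number 3, so sp2.
C6 has 4 σ bonds: steric number 4 → sp3.
C7 carries 4 σ bonds, giving a steric number of 4, so it is sp3.
C8 — 3 σ bonds, plus one π bond. Steric number 3, so sp2.
C9 is sp2: 3 σ bonds, plus one π bond, 3 electron-density regions.

C1 sp2, C2 sp2, C3 sp2, C4 sp, C5 sp2, C6 sp3, C7 sp3, C8 sp2, C9 sp2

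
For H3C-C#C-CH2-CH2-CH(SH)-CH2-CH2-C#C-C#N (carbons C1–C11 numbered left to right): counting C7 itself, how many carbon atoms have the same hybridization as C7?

6

C7 is sp3 (only σ bonds).
C1: sp3 ✓
C2: sp
C3: sp
C4: sp3 ✓
C5: sp3 ✓
C6: sp3 ✓
C7: sp3 ✓
C8: sp3 ✓
C9: sp
C10: sp
C11: sp
6 carbons are sp3.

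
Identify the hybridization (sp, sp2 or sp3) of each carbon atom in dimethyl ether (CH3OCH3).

sp³

Each carbon atom (4 σ bonds) has steric number 4: sp3.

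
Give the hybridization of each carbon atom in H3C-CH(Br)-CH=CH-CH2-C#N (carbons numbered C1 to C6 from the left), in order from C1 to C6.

C1: 4 σ bonds; 4 regions of electron density → sp3.
C2 is sp3: 4 σ bonds, 4 electron-density regions.
C3 (3 σ bonds, plus one π bond) has steric number 3: sp2.
C4: 3 σ bonds, plus one π bond; 3 regions of electron density → sp2.
C5 is sp3: 4 σ bonds, 4 electron-density regions.
C6: 2 σ bonds, plus two π bonds — 2 electron domains, sp.

C1 sp3, C2 sp3, C3 sp2, C4 sp2, C5 sp3, C6 sp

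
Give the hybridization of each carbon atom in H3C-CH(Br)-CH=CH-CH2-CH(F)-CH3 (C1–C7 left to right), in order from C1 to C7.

C1 sp3, C2 sp3, C3 sp2, C4 sp2, C5 sp3, C6 sp3, C7 sp3

C1 (4 σ bonds) has steric number 4: sp3.
C2 has 4 σ bonds: steric number 4 → sp3.
C3 is sp2: 3 σ bonds, plus one π bond, 3 electron-density regions.
C4 is sp2: 3 σ bonds, plus one π bond, 3 electron-density regions.
C5: 4 σ bonds; 4 regions of electron density → sp3.
C6: 4 σ bonds; 4 regions of electron density → sp3.
C7 carries 4 σ bonds, giving a steric number of 4, so it is sp3.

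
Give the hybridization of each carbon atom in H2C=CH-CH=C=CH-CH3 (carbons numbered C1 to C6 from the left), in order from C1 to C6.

C1 sp2, C2 sp2, C3 sp2, C4 sp, C5 sp2, C6 sp3

C1 is sp2: 3 σ bonds, plus one π bond, 3 electron-density regions.
C2 carries 3 σ bonds, plus one π bond, giving a steric number of 3, so it is sp2.
C3: 3 σ bonds, plus one π bond — 3 electron domains, sp2.
C4 — 2 σ bonds, plus two π bonds. Steric number 2, so sp.
C5 — 3 σ bonds, plus one π bond. Steric number 3, so sp2.
C6 carries 4 σ bonds, giving a steric number of 4, so it is sp3.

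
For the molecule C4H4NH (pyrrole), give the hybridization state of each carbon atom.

sp²

Each carbon atom carries 3 σ bonds, plus one π bond, giving a steric number of 3, so it is sp2.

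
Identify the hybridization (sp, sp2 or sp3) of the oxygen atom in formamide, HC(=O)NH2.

sp^2

The oxygen atom carries 1 σ bond and 2 lone pairs, plus one π bond, giving a steric number of 3, so it is sp2.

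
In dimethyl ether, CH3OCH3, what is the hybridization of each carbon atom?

Each carbon atom carries 4 σ bonds, giving a steric number of 4, so it is sp3.

sp³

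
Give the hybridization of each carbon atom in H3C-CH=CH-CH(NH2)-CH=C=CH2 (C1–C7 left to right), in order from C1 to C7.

C1 has 4 σ bonds: steric number 4 → sp3.
C2 — 3 σ bonds, plus one π bond. Steric number 3, so sp2.
C3 is sp2: 3 σ bonds, plus one π bond, 3 electron-density regions.
C4: 4 σ bonds — 4 electron domains, sp3.
C5 is sp2: 3 σ bonds, plus one π bond, 3 electron-density regions.
C6 — 2 σ bonds, plus two π bonds. Steric number 2, so sp.
C7 — 3 σ bonds, plus one π bond. Steric number 3, so sp2.

C1 sp3, C2 sp2, C3 sp2, C4 sp3, C5 sp2, C6 sp, C7 sp2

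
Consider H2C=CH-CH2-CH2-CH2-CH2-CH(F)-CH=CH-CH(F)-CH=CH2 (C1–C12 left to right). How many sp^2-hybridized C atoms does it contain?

C1: sp2 ✓
C2: sp2 ✓
C3: sp3
C4: sp3
C5: sp3
C6: sp3
C7: sp3
C8: sp2 ✓
C9: sp2 ✓
C10: sp3
C11: sp2 ✓
C12: sp2 ✓
C1, C2, C8, C9, C11, C12 → 6 sp2 carbons.

6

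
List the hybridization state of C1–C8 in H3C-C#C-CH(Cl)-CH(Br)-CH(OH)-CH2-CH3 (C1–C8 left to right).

C1 sp3, C2 sp, C3 sp, C4 sp3, C5 sp3, C6 sp3, C7 sp3, C8 sp3

C1 carries 4 σ bonds, giving a steric number of 4, so it is sp3.
C2 is sp: 2 σ bonds, plus two π bonds, 2 electron-density regions.
C3 carries 2 σ bonds, plus two π bonds, giving a steric number of 2, so it is sp.
C4 — 4 σ bonds. Steric number 4, so sp3.
C5 has 4 σ bonds: steric number 4 → sp3.
C6 — 4 σ bonds. Steric number 4, so sp3.
C7 (4 σ bonds) has steric number 4: sp3.
C8 is sp3: 4 σ bonds, 4 electron-density regions.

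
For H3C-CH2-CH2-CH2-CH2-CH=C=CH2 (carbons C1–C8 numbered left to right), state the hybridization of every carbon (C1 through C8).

C1 (4 σ bonds) has steric number 4: sp3.
C2 — 4 σ bonds. Steric number 4, so sp3.
C3 — 4 σ bonds. Steric number 4, so sp3.
C4 carries 4 σ bonds, giving a steric number of 4, so it is sp3.
C5 carries 4 σ bonds, giving a steric number of 4, so it is sp3.
C6: 3 σ bonds, plus one π bond — 3 electron domains, sp2.
C7: 2 σ bonds, plus two π bonds — 2 electron domains, sp.
C8: 3 σ bonds, plus one π bond; 3 regions of electron density → sp2.

C1 sp3, C2 sp3, C3 sp3, C4 sp3, C5 sp3, C6 sp2, C7 sp, C8 sp2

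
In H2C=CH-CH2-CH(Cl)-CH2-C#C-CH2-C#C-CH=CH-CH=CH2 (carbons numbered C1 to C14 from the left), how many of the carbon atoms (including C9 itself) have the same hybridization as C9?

C9 is sp (two π bonds).
C1: sp2
C2: sp2
C3: sp3
C4: sp3
C5: sp3
C6: sp ✓
C7: sp ✓
C8: sp3
C9: sp ✓
C10: sp ✓
C11: sp2
C12: sp2
C13: sp2
C14: sp2
4 carbons are sp.

4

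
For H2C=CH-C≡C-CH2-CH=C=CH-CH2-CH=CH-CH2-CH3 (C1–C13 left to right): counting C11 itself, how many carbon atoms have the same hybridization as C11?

6

C11 is sp2 (one π bond).
C1: sp2 ✓
C2: sp2 ✓
C3: sp
C4: sp
C5: sp3
C6: sp2 ✓
C7: sp
C8: sp2 ✓
C9: sp3
C10: sp2 ✓
C11: sp2 ✓
C12: sp3
C13: sp3
6 carbons are sp2.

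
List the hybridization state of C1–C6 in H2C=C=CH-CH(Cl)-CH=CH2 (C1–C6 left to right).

C1 sp2, C2 sp, C3 sp2, C4 sp3, C5 sp2, C6 sp2

C1 — 3 σ bonds, plus one π bond. Steric number 3, so sp2.
C2: 2 σ bonds, plus two π bonds — 2 electron domains, sp.
C3: 3 σ bonds, plus one π bond — 3 electron domains, sp2.
C4 — 4 σ bonds. Steric number 4, so sp3.
C5 (3 σ bonds, plus one π bond) has steric number 3: sp2.
C6 (3 σ bonds, plus one π bond) has steric number 3: sp2.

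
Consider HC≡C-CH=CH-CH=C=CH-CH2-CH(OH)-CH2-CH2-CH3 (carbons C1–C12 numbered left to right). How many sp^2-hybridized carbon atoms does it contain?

4

C1: sp
C2: sp
C3: sp2 ✓
C4: sp2 ✓
C5: sp2 ✓
C6: sp
C7: sp2 ✓
C8: sp3
C9: sp3
C10: sp3
C11: sp3
C12: sp3
C3, C4, C5, C7 → 4 sp2 carbons.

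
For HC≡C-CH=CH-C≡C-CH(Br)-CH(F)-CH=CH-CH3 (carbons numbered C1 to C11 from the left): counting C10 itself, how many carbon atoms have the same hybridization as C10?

C10 is sp2 (one π bond).
C1: sp
C2: sp
C3: sp2 ✓
C4: sp2 ✓
C5: sp
C6: sp
C7: sp3
C8: sp3
C9: sp2 ✓
C10: sp2 ✓
C11: sp3
4 carbons are sp2.

4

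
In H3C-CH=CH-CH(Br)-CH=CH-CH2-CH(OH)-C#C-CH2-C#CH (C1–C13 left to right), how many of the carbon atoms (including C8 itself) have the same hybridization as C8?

C8 is sp3 (only σ bonds).
C1: sp3 ✓
C2: sp2
C3: sp2
C4: sp3 ✓
C5: sp2
C6: sp2
C7: sp3 ✓
C8: sp3 ✓
C9: sp
C10: sp
C11: sp3 ✓
C12: sp
C13: sp
5 carbons are sp3.

5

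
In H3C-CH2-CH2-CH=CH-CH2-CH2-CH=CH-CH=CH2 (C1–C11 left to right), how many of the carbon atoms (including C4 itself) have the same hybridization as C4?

C4 is sp2 (one π bond).
C1: sp3
C2: sp3
C3: sp3
C4: sp2 ✓
C5: sp2 ✓
C6: sp3
C7: sp3
C8: sp2 ✓
C9: sp2 ✓
C10: sp2 ✓
C11: sp2 ✓
6 carbons are sp2.

6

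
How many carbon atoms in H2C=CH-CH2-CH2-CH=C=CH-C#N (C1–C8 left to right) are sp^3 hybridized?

2

C1: sp2
C2: sp2
C3: sp3 ✓
C4: sp3 ✓
C5: sp2
C6: sp
C7: sp2
C8: sp
C3, C4 → 2 sp3 carbons.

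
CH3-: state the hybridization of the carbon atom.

sp^3

Three σ bonds + one lone pair = steric number 4 → sp3, pyramidal.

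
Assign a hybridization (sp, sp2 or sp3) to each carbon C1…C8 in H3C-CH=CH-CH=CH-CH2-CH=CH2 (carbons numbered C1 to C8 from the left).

C1: 4 σ bonds; 4 regions of electron density → sp3.
C2: 3 σ bonds, plus one π bond; 3 regions of electron density → sp2.
C3 carries 3 σ bonds, plus one π bond, giving a steric number of 3, so it is sp2.
C4 carries 3 σ bonds, plus one π bond, giving a steric number of 3, so it is sp2.
C5 (3 σ bonds, plus one π bond) has steric number 3: sp2.
C6 has 4 σ bonds: steric number 4 → sp3.
C7: 3 σ bonds, plus one π bond; 3 regions of electron density → sp2.
C8: 3 σ bonds, plus one π bond; 3 regions of electron density → sp2.

C1 sp3, C2 sp2, C3 sp2, C4 sp2, C5 sp2, C6 sp3, C7 sp2, C8 sp2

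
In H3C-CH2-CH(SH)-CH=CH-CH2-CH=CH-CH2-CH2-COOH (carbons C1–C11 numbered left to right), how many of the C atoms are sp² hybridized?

5

C1: sp3
C2: sp3
C3: sp3
C4: sp2 ✓
C5: sp2 ✓
C6: sp3
C7: sp2 ✓
C8: sp2 ✓
C9: sp3
C10: sp3
C11: sp2 ✓
C4, C5, C7, C8, C11 → 5 sp2 carbons.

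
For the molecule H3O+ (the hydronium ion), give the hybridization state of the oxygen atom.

sp^3

Three σ bonds + one lone pair = steric number 4 → sp3.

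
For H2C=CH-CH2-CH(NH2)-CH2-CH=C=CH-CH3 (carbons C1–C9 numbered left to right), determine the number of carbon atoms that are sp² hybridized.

4

C1: sp2 ✓
C2: sp2 ✓
C3: sp3
C4: sp3
C5: sp3
C6: sp2 ✓
C7: sp
C8: sp2 ✓
C9: sp3
C1, C2, C6, C8 → 4 sp2 carbons.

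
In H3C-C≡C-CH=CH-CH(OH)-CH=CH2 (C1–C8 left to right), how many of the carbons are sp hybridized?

2

C1: sp3
C2: sp ✓
C3: sp ✓
C4: sp2
C5: sp2
C6: sp3
C7: sp2
C8: sp2
C2, C3 → 2 sp carbons.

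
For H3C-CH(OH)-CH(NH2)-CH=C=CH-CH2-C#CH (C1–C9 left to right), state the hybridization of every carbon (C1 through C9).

C1 carries 4 σ bonds, giving a steric number of 4, so it is sp3.
C2 is sp3: 4 σ bonds, 4 electron-density regions.
C3: 4 σ bonds; 4 regions of electron density → sp3.
C4 — 3 σ bonds, plus one π bond. Steric number 3, so sp2.
C5: 2 σ bonds, plus two π bonds — 2 electron domains, sp.
C6: 3 σ bonds, plus one π bond — 3 electron domains, sp2.
C7 has 4 σ bonds: steric number 4 → sp3.
C8 carries 2 σ bonds, plus two π bonds, giving a steric number of 2, so it is sp.
C9: 2 σ bonds, plus two π bonds — 2 electron domains, sp.

C1 sp3, C2 sp3, C3 sp3, C4 sp2, C5 sp, C6 sp2, C7 sp3, C8 sp, C9 sp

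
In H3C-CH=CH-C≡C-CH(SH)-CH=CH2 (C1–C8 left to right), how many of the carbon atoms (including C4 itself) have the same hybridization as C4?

C4 is sp (two π bonds).
C1: sp3
C2: sp2
C3: sp2
C4: sp ✓
C5: sp ✓
C6: sp3
C7: sp2
C8: sp2
2 carbons are sp.

2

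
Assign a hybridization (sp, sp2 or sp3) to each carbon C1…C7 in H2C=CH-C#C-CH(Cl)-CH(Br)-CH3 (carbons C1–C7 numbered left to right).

C1 (3 σ bonds, plus one π bond) has steric number 3: sp2.
C2: 3 σ bonds, plus one π bond — 3 electron domains, sp2.
C3 is sp: 2 σ bonds, plus two π bonds, 2 electron-density regions.
C4 is sp: 2 σ bonds, plus two π bonds, 2 electron-density regions.
C5: 4 σ bonds; 4 regions of electron density → sp3.
C6 — 4 σ bonds. Steric number 4, so sp3.
C7 has 4 σ bonds: steric number 4 → sp3.

C1 sp2, C2 sp2, C3 sp, C4 sp, C5 sp3, C6 sp3, C7 sp3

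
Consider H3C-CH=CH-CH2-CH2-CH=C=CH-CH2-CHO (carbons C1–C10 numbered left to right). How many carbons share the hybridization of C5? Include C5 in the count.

4

C5 is sp3 (only σ bonds).
C1: sp3 ✓
C2: sp2
C3: sp2
C4: sp3 ✓
C5: sp3 ✓
C6: sp2
C7: sp
C8: sp2
C9: sp3 ✓
C10: sp2
4 carbons are sp3.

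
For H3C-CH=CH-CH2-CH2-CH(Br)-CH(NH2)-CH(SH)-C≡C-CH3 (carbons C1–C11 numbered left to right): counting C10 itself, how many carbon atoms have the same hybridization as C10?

2

C10 is sp (two π bonds).
C1: sp3
C2: sp2
C3: sp2
C4: sp3
C5: sp3
C6: sp3
C7: sp3
C8: sp3
C9: sp ✓
C10: sp ✓
C11: sp3
2 carbons are sp.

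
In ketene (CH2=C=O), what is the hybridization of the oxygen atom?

sp²

The oxygen atom is sp2: 1 σ bond and 2 lone pairs, plus one π bond, 3 electron-density regions.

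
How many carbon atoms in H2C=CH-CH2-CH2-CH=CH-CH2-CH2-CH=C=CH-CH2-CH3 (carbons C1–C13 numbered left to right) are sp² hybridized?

6

C1: sp2 ✓
C2: sp2 ✓
C3: sp3
C4: sp3
C5: sp2 ✓
C6: sp2 ✓
C7: sp3
C8: sp3
C9: sp2 ✓
C10: sp
C11: sp2 ✓
C12: sp3
C13: sp3
C1, C2, C5, C6, C9, C11 → 6 sp2 carbons.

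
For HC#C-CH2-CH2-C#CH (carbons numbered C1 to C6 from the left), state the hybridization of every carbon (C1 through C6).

C1 has 2 σ bonds, plus two π bonds: steric number 2 → sp.
C2: 2 σ bonds, plus two π bonds — 2 electron domains, sp.
C3 carries 4 σ bonds, giving a steric number of 4, so it is sp3.
C4 carries 4 σ bonds, giving a steric number of 4, so it is sp3.
C5: 2 σ bonds, plus two π bonds; 2 regions of electron density → sp.
C6 carries 2 σ bonds, plus two π bonds, giving a steric number of 2, so it is sp.

C1 sp, C2 sp, C3 sp3, C4 sp3, C5 sp, C6 sp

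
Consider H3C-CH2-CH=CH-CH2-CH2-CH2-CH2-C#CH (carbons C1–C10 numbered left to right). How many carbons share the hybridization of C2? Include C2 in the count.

C2 is sp3 (only σ bonds).
C1: sp3 ✓
C2: sp3 ✓
C3: sp2
C4: sp2
C5: sp3 ✓
C6: sp3 ✓
C7: sp3 ✓
C8: sp3 ✓
C9: sp
C10: sp
6 carbons are sp3.

6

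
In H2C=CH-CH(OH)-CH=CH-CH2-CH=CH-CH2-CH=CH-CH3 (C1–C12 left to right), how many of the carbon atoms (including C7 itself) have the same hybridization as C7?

8

C7 is sp2 (one π bond).
C1: sp2 ✓
C2: sp2 ✓
C3: sp3
C4: sp2 ✓
C5: sp2 ✓
C6: sp3
C7: sp2 ✓
C8: sp2 ✓
C9: sp3
C10: sp2 ✓
C11: sp2 ✓
C12: sp3
8 carbons are sp2.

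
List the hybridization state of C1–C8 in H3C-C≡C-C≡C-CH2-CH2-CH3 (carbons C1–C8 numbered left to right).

C1 sp3, C2 sp, C3 sp, C4 sp, C5 sp, C6 sp3, C7 sp3, C8 sp3

C1 (4 σ bonds) has steric number 4: sp3.
C2 carries 2 σ bonds, plus two π bonds, giving a steric number of 2, so it is sp.
C3 has 2 σ bonds, plus two π bonds: steric number 2 → sp.
C4: 2 σ bonds, plus two π bonds — 2 electron domains, sp.
C5 has 2 σ bonds, plus two π bonds: steric number 2 → sp.
C6 has 4 σ bonds: steric number 4 → sp3.
C7: 4 σ bonds; 4 regions of electron density → sp3.
C8 — 4 σ bonds. Steric number 4, so sp3.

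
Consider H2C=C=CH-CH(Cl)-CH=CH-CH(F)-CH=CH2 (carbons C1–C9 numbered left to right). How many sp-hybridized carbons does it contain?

1

C1: sp2
C2: sp ✓
C3: sp2
C4: sp3
C5: sp2
C6: sp2
C7: sp3
C8: sp2
C9: sp2
C2 → 1 sp carbon.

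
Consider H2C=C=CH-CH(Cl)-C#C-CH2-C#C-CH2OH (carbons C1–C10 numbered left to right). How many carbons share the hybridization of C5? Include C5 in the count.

5

C5 is sp (two π bonds).
C1: sp2
C2: sp ✓
C3: sp2
C4: sp3
C5: sp ✓
C6: sp ✓
C7: sp3
C8: sp ✓
C9: sp ✓
C10: sp3
5 carbons are sp.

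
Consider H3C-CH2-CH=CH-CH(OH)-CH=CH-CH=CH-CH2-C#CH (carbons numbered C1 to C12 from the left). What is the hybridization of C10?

C10 — 4 σ bonds. Steric number 4, so sp3.

sp³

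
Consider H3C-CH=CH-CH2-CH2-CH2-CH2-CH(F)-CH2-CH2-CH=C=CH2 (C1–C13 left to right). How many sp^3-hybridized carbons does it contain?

C1: sp3 ✓
C2: sp2
C3: sp2
C4: sp3 ✓
C5: sp3 ✓
C6: sp3 ✓
C7: sp3 ✓
C8: sp3 ✓
C9: sp3 ✓
C10: sp3 ✓
C11: sp2
C12: sp
C13: sp2
C1, C4, C5, C6, C7, C8, C9, C10 → 8 sp3 carbons.

8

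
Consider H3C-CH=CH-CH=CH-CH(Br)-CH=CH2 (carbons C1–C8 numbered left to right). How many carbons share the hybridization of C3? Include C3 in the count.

6

C3 is sp2 (one π bond).
C1: sp3
C2: sp2 ✓
C3: sp2 ✓
C4: sp2 ✓
C5: sp2 ✓
C6: sp3
C7: sp2 ✓
C8: sp2 ✓
6 carbons are sp2.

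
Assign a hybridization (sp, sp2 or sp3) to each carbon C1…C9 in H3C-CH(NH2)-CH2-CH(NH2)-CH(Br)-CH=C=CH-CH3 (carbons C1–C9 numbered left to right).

C1 sp3, C2 sp3, C3 sp3, C4 sp3, C5 sp3, C6 sp2, C7 sp, C8 sp2, C9 sp3

C1: 4 σ bonds; 4 regions of electron density → sp3.
C2 is sp3: 4 σ bonds, 4 electron-density regions.
C3 carries 4 σ bonds, giving a steric number of 4, so it is sp3.
C4 is sp3: 4 σ bonds, 4 electron-density regions.
C5: 4 σ bonds — 4 electron domains, sp3.
C6 — 3 σ bonds, plus one π bond. Steric number 3, so sp2.
C7 (2 σ bonds, plus two π bonds) has steric number 2: sp.
C8 has 3 σ bonds, plus one π bond: steric number 3 → sp2.
C9: 4 σ bonds; 4 regions of electron density → sp3.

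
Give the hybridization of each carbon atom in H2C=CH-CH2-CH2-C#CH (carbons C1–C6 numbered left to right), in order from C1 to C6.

C1 (3 σ bonds, plus one π bond) has steric number 3: sp2.
C2 has 3 σ bonds, plus one π bond: steric number 3 → sp2.
C3 carries 4 σ bonds, giving a steric number of 4, so it is sp3.
C4 — 4 σ bonds. Steric number 4, so sp3.
C5: 2 σ bonds, plus two π bonds; 2 regions of electron density → sp.
C6 is sp: 2 σ bonds, plus two π bonds, 2 electron-density regions.

C1 sp2, C2 sp2, C3 sp3, C4 sp3, C5 sp, C6 sp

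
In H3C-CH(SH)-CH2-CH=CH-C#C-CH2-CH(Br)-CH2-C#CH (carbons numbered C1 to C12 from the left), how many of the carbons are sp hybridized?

C1: sp3
C2: sp3
C3: sp3
C4: sp2
C5: sp2
C6: sp ✓
C7: sp ✓
C8: sp3
C9: sp3
C10: sp3
C11: sp ✓
C12: sp ✓
C6, C7, C11, C12 → 4 sp carbons.

4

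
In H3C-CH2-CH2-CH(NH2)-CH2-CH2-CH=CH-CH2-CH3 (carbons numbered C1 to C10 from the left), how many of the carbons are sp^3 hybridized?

8

C1: sp3 ✓
C2: sp3 ✓
C3: sp3 ✓
C4: sp3 ✓
C5: sp3 ✓
C6: sp3 ✓
C7: sp2
C8: sp2
C9: sp3 ✓
C10: sp3 ✓
C1, C2, C3, C4, C5, C6, C9, C10 → 8 sp3 carbons.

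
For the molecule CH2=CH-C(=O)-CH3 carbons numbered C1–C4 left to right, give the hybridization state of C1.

sp²

C1 carries 3 σ bonds, plus one π bond, giving a steric number of 3, so it is sp2.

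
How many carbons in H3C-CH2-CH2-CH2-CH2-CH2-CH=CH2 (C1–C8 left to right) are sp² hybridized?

C1: sp3
C2: sp3
C3: sp3
C4: sp3
C5: sp3
C6: sp3
C7: sp2 ✓
C8: sp2 ✓
C7, C8 → 2 sp2 carbons.

2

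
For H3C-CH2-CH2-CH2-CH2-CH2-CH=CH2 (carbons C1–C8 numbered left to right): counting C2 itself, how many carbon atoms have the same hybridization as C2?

6

C2 is sp3 (only σ bonds).
C1: sp3 ✓
C2: sp3 ✓
C3: sp3 ✓
C4: sp3 ✓
C5: sp3 ✓
C6: sp3 ✓
C7: sp2
C8: sp2
6 carbons are sp3.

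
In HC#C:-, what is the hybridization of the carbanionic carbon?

sp

One σ bond + one lone pair = steric number 2 → sp.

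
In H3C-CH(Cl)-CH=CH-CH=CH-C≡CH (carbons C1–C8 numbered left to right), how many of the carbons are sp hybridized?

C1: sp3
C2: sp3
C3: sp2
C4: sp2
C5: sp2
C6: sp2
C7: sp ✓
C8: sp ✓
C7, C8 → 2 sp carbons.

2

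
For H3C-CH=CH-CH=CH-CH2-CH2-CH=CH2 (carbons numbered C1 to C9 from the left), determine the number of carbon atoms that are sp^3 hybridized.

C1: sp3 ✓
C2: sp2
C3: sp2
C4: sp2
C5: sp2
C6: sp3 ✓
C7: sp3 ✓
C8: sp2
C9: sp2
C1, C6, C7 → 3 sp3 carbons.

3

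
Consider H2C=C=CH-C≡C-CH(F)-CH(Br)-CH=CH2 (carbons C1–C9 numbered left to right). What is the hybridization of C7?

sp3

C7 is sp3: 4 σ bonds, 4 electron-density regions.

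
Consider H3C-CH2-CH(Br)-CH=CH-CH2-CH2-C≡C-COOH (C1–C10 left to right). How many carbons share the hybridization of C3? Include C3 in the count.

5

C3 is sp3 (only σ bonds).
C1: sp3 ✓
C2: sp3 ✓
C3: sp3 ✓
C4: sp2
C5: sp2
C6: sp3 ✓
C7: sp3 ✓
C8: sp
C9: sp
C10: sp2
5 carbons are sp3.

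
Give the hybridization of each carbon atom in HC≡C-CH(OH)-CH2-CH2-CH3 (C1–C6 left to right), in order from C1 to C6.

C1 carries 2 σ bonds, plus two π bonds, giving a steric number of 2, so it is sp.
C2 is sp: 2 σ bonds, plus two π bonds, 2 electron-density regions.
C3: 4 σ bonds — 4 electron domains, sp3.
C4 carries 4 σ bonds, giving a steric number of 4, so it is sp3.
C5 — 4 σ bonds. Steric number 4, so sp3.
C6: 4 σ bonds; 4 regions of electron density → sp3.

C1 sp, C2 sp, C3 sp3, C4 sp3, C5 sp3, C6 sp3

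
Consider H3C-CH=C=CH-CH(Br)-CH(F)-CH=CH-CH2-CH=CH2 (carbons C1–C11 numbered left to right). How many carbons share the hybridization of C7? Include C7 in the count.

C7 is sp2 (one π bond).
C1: sp3
C2: sp2 ✓
C3: sp
C4: sp2 ✓
C5: sp3
C6: sp3
C7: sp2 ✓
C8: sp2 ✓
C9: sp3
C10: sp2 ✓
C11: sp2 ✓
6 carbons are sp2.

6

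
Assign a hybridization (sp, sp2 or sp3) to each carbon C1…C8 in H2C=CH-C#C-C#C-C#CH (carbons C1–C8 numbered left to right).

C1 sp2, C2 sp2, C3 sp, C4 sp, C5 sp, C6 sp, C7 sp, C8 sp

C1 — 3 σ bonds, plus one π bond. Steric number 3, so sp2.
C2 carries 3 σ bonds, plus one π bond, giving a steric number of 3, so it is sp2.
C3 — 2 σ bonds, plus two π bonds. Steric number 2, so sp.
C4 is sp: 2 σ bonds, plus two π bonds, 2 electron-density regions.
C5: 2 σ bonds, plus two π bonds; 2 regions of electron density → sp.
C6 — 2 σ bonds, plus two π bonds. Steric number 2, so sp.
C7 — 2 σ bonds, plus two π bonds. Steric number 2, so sp.
C8: 2 σ bonds, plus two π bonds — 2 electron domains, sp.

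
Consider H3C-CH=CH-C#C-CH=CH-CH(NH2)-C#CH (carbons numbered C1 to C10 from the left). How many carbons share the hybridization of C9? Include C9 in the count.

C9 is sp (two π bonds).
C1: sp3
C2: sp2
C3: sp2
C4: sp ✓
C5: sp ✓
C6: sp2
C7: sp2
C8: sp3
C9: sp ✓
C10: sp ✓
4 carbons are sp.

4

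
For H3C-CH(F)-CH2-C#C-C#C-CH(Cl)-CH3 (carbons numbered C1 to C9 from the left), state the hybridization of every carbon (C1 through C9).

C1 sp3, C2 sp3, C3 sp3, C4 sp, C5 sp, C6 sp, C7 sp, C8 sp3, C9 sp3

C1: 4 σ bonds; 4 regions of electron density → sp3.
C2 has 4 σ bonds: steric number 4 → sp3.
C3: 4 σ bonds; 4 regions of electron density → sp3.
C4 (2 σ bonds, plus two π bonds) has steric number 2: sp.
C5 is sp: 2 σ bonds, plus two π bonds, 2 electron-density regions.
C6 is sp: 2 σ bonds, plus two π bonds, 2 electron-density regions.
C7 has 2 σ bonds, plus two π bonds: steric number 2 → sp.
C8 is sp3: 4 σ bonds, 4 electron-density regions.
C9: 4 σ bonds; 4 regions of electron density → sp3.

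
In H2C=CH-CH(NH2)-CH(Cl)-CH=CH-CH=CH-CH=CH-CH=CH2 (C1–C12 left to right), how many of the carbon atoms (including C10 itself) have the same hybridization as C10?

10

C10 is sp2 (one π bond).
C1: sp2 ✓
C2: sp2 ✓
C3: sp3
C4: sp3
C5: sp2 ✓
C6: sp2 ✓
C7: sp2 ✓
C8: sp2 ✓
C9: sp2 ✓
C10: sp2 ✓
C11: sp2 ✓
C12: sp2 ✓
10 carbons are sp2.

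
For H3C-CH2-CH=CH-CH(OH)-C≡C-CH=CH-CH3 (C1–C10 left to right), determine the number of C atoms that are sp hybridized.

C1: sp3
C2: sp3
C3: sp2
C4: sp2
C5: sp3
C6: sp ✓
C7: sp ✓
C8: sp2
C9: sp2
C10: sp3
C6, C7 → 2 sp carbons.

2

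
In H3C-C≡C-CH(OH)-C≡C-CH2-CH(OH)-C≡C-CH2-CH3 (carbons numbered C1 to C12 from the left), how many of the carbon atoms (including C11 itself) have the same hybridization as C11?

6

C11 is sp3 (only σ bonds).
C1: sp3 ✓
C2: sp
C3: sp
C4: sp3 ✓
C5: sp
C6: sp
C7: sp3 ✓
C8: sp3 ✓
C9: sp
C10: sp
C11: sp3 ✓
C12: sp3 ✓
6 carbons are sp3.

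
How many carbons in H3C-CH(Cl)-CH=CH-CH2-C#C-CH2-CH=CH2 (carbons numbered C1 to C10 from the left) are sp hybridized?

C1: sp3
C2: sp3
C3: sp2
C4: sp2
C5: sp3
C6: sp ✓
C7: sp ✓
C8: sp3
C9: sp2
C10: sp2
C6, C7 → 2 sp carbons.

2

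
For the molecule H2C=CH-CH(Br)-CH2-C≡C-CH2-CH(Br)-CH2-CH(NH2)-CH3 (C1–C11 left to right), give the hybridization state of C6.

C6: 2 σ bonds, plus two π bonds — 2 electron domains, sp.

sp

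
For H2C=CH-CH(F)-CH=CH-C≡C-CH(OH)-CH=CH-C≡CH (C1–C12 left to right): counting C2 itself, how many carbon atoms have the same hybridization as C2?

C2 is sp2 (one π bond).
C1: sp2 ✓
C2: sp2 ✓
C3: sp3
C4: sp2 ✓
C5: sp2 ✓
C6: sp
C7: sp
C8: sp3
C9: sp2 ✓
C10: sp2 ✓
C11: sp
C12: sp
6 carbons are sp2.

6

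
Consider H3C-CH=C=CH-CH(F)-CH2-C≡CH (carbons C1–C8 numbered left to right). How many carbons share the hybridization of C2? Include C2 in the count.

C2 is sp2 (one π bond).
C1: sp3
C2: sp2 ✓
C3: sp
C4: sp2 ✓
C5: sp3
C6: sp3
C7: sp
C8: sp
2 carbons are sp2.

2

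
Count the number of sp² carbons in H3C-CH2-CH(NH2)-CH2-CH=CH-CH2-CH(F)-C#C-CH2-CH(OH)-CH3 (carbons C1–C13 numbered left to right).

2

C1: sp3
C2: sp3
C3: sp3
C4: sp3
C5: sp2 ✓
C6: sp2 ✓
C7: sp3
C8: sp3
C9: sp
C10: sp
C11: sp3
C12: sp3
C13: sp3
C5, C6 → 2 sp2 carbons.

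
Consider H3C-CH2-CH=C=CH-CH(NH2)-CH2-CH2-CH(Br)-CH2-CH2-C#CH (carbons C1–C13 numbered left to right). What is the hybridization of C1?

C1: 4 σ bonds; 4 regions of electron density → sp3.

sp³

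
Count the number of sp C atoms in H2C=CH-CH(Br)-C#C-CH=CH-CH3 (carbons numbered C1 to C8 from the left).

C1: sp2
C2: sp2
C3: sp3
C4: sp ✓
C5: sp ✓
C6: sp2
C7: sp2
C8: sp3
C4, C5 → 2 sp carbons.

2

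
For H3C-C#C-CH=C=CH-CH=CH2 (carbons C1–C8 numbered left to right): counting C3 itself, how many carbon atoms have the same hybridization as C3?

C3 is sp (two π bonds).
C1: sp3
C2: sp ✓
C3: sp ✓
C4: sp2
C5: sp ✓
C6: sp2
C7: sp2
C8: sp2
3 carbons are sp.

3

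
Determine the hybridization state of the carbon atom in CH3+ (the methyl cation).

Three σ bonds to H, empty p orbital → sp2, trigonal planar.

sp²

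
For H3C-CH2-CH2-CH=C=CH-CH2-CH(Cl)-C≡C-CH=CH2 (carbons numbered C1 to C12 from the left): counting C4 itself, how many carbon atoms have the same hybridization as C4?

4

C4 is sp2 (one π bond).
C1: sp3
C2: sp3
C3: sp3
C4: sp2 ✓
C5: sp
C6: sp2 ✓
C7: sp3
C8: sp3
C9: sp
C10: sp
C11: sp2 ✓
C12: sp2 ✓
4 carbons are sp2.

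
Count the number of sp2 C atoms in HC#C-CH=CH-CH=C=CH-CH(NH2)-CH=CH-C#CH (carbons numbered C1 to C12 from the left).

6

C1: sp
C2: sp
C3: sp2 ✓
C4: sp2 ✓
C5: sp2 ✓
C6: sp
C7: sp2 ✓
C8: sp3
C9: sp2 ✓
C10: sp2 ✓
C11: sp
C12: sp
C3, C4, C5, C7, C9, C10 → 6 sp2 carbons.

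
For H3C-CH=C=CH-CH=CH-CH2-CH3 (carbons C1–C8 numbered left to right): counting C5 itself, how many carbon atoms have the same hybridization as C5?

4

C5 is sp2 (one π bond).
C1: sp3
C2: sp2 ✓
C3: sp
C4: sp2 ✓
C5: sp2 ✓
C6: sp2 ✓
C7: sp3
C8: sp3
4 carbons are sp2.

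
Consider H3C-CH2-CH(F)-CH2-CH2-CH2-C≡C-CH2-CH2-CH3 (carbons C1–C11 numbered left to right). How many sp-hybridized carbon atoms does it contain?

2

C1: sp3
C2: sp3
C3: sp3
C4: sp3
C5: sp3
C6: sp3
C7: sp ✓
C8: sp ✓
C9: sp3
C10: sp3
C11: sp3
C7, C8 → 2 sp carbons.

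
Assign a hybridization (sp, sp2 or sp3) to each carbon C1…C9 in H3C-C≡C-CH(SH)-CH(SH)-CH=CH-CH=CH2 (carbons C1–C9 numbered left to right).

C1 sp3, C2 sp, C3 sp, C4 sp3, C5 sp3, C6 sp2, C7 sp2, C8 sp2, C9 sp2

C1 — 4 σ bonds. Steric number 4, so sp3.
C2 has 2 σ bonds, plus two π bonds: steric number 2 → sp.
C3 — 2 σ bonds, plus two π bonds. Steric number 2, so sp.
C4 has 4 σ bonds: steric number 4 → sp3.
C5 carries 4 σ bonds, giving a steric number of 4, so it is sp3.
C6: 3 σ bonds, plus one π bond; 3 regions of electron density → sp2.
C7 — 3 σ bonds, plus one π bond. Steric number 3, so sp2.
C8 — 3 σ bonds, plus one π bond. Steric number 3, so sp2.
C9 — 3 σ bonds, plus one π bond. Steric number 3, so sp2.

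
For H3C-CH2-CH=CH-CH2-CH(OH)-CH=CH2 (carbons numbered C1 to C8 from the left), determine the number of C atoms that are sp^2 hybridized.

4

C1: sp3
C2: sp3
C3: sp2 ✓
C4: sp2 ✓
C5: sp3
C6: sp3
C7: sp2 ✓
C8: sp2 ✓
C3, C4, C7, C8 → 4 sp2 carbons.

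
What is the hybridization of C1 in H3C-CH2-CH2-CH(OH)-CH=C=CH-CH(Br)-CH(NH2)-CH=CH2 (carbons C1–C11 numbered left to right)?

C1 has 4 σ bonds: steric number 4 → sp3.

sp³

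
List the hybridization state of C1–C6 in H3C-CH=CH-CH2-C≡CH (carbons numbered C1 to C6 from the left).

C1 sp3, C2 sp2, C3 sp2, C4 sp3, C5 sp, C6 sp

C1 is sp3: 4 σ bonds, 4 electron-density regions.
C2 has 3 σ bonds, plus one π bond: steric number 3 → sp2.
C3: 3 σ bonds, plus one π bond — 3 electron domains, sp2.
C4: 4 σ bonds — 4 electron domains, sp3.
C5 is sp: 2 σ bonds, plus two π bonds, 2 electron-density regions.
C6 has 2 σ bonds, plus two π bonds: steric number 2 → sp.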